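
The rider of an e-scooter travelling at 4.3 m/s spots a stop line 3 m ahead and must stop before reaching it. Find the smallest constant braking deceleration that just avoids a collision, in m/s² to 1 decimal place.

Required deceleration ≈ 3.1 m/s²

v² = 2a·d ⇒ a = v²/(2d) = 4.3000² / (2 × 3.000) = 18.490 / 6.000 = 3.0817 m/s².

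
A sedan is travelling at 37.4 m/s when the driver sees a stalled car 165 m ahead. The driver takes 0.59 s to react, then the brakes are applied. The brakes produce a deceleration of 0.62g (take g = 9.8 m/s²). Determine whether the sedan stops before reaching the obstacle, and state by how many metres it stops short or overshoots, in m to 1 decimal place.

a = 0.62 × 9.8 = 6.076 m/s².
Reaction distance = 37.4000 × 0.59 = 22.066 m.
Braking distance = v²/(2a) = 1398.760 / 12.152 = 115.105 m.
Total stopping distance = 22.066 + 115.105 = 137.171 m, vs 165 m available — it stops with 165 − 137.171 = 27.829 m to spare.

Yes — it stops 27.8 m short of the obstacle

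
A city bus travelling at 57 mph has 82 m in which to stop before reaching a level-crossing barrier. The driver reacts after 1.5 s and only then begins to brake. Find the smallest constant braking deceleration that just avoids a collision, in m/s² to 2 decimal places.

57 mph × 0.44704 = 25.4813 m/s.
Distance covered during reaction = 25.4813 × 1.5 = 38.222 m.
Distance available for braking: 82 − 38.222 = 43.778 m.
v² = 2a·d ⇒ a = v²/(2d) = 25.4813² / (2 × 43.778) = 649.297 / 87.556 = 7.4158 m/s².

Required deceleration ≈ 7.42 m/s²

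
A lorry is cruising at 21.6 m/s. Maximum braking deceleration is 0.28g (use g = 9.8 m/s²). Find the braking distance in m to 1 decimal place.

Braking distance ≈ 85.0 m

a = 0.28 × 9.8 = 2.744 m/s².
Braking distance = v²/(2a) = 21.6000² / (2 × 2.744) = 466.560 / 5.488 = 85.015 m.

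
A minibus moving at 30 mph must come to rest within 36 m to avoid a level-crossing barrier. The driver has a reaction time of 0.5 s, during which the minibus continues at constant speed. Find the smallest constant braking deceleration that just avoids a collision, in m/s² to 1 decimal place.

30 mph × 0.44704 = 13.4112 m/s.
Distance covered during reaction = 13.4112 × 0.5 = 6.706 m.
Distance available for braking: 36 − 6.706 = 29.294 m.
v² = 2a·d ⇒ a = v²/(2d) = 13.4112² / (2 × 29.294) = 179.860 / 58.588 = 3.0699 m/s².

Required deceleration ≈ 3.1 m/s²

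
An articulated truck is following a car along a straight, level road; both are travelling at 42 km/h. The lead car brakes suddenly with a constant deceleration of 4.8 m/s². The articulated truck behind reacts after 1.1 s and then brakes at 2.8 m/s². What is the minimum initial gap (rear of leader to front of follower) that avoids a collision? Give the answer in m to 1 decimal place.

Minimum gap ≈ 23.0 m

42 km/h ÷ 3.6 = 11.6667 m/s.
Leader travels v²/(2a_L) = 136.112 / 9.600 = 14.178 m before stopping.
Follower covers v·t_r = 11.6667 × 1.1 = 12.833 m while reacting, then v²/(2a_F) = 136.112 / 5.600 = 24.306 m while braking, for a total of 12.833 + 24.306 = 37.139 m.
Since a_F ≤ a_L and the follower starts braking later, the follower is never slower than the leader, so the closest approach is when both have stopped.
Minimum gap = 37.139 − 14.178 = 22.961 m.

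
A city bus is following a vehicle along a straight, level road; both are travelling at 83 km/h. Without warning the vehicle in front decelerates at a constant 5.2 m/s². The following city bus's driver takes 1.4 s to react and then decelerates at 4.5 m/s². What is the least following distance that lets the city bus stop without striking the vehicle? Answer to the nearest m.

83 km/h ÷ 3.6 = 23.0556 m/s.
Leader travels v²/(2a_L) = 531.561 / 10.400 = 51.112 m before stopping.
Follower covers v·t_r = 23.0556 × 1.4 = 32.278 m while reacting, then v²/(2a_F) = 531.561 / 9.000 = 59.062 m while braking, for a total of 32.278 + 59.062 = 91.340 m.
Since a_F ≤ a_L and the follower starts braking later, the follower is never slower than the leader, so the closest approach is when both have stopped.
Minimum gap = 91.340 − 51.112 = 40.228 m.

Minimum gap ≈ 40 m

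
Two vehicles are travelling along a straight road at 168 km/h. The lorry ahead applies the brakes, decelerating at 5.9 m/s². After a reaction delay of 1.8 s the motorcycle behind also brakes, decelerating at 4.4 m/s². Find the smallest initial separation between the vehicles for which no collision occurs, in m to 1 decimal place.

Minimum gap ≈ 146.9 m

168 km/h ÷ 3.6 = 46.6667 m/s.
Leader travels v²/(2a_L) = 2177.781 / 11.800 = 184.558 m before stopping.
Follower covers v·t_r = 46.6667 × 1.8 = 84.000 m while reacting, then v²/(2a_F) = 2177.781 / 8.800 = 247.475 m while braking, for a total of 84.000 + 247.475 = 331.475 m.
Since a_F ≤ a_L and the follower starts braking later, the follower is never slower than the leader, so the closest approach is when both have stopped.
Minimum gap = 331.475 − 184.558 = 146.917 m.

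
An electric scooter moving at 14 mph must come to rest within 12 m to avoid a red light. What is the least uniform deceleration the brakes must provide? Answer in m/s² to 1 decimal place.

14 mph × 0.44704 = 6.2586 m/s.
v² = 2a·d ⇒ a = v²/(2d) = 6.2586² / (2 × 12.000) = 39.170 / 24.000 = 1.6321 m/s².

Required deceleration ≈ 1.6 m/s²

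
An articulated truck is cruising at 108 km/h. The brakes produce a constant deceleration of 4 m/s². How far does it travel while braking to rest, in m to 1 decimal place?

Braking distance ≈ 112.5 m

108 km/h ÷ 3.6 = 30.0000 m/s.
Braking distance = v²/(2a) = 30.0000² / (2 × 4.000) = 900.000 / 8.000 = 112.500 m.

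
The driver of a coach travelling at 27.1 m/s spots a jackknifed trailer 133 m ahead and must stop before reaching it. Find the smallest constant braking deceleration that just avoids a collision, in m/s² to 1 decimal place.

v² = 2a·d ⇒ a = v²/(2d) = 27.1000² / (2 × 133.000) = 734.410 / 266.000 = 2.7609 m/s².

Required deceleration ≈ 2.8 m/s²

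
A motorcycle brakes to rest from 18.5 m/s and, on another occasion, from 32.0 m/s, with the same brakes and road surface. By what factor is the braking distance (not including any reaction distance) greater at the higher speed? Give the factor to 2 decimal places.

Factor ≈ 2.99

Braking distance d = v²/(2a), so with a fixed, d ∝ v².
Factor = (32.0/18.5)² = 1.7297² = 2.9919.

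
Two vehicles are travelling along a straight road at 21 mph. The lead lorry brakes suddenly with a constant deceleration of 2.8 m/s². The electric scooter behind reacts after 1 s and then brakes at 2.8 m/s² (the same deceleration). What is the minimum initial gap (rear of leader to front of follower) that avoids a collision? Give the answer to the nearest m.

Minimum gap ≈ 9 m

21 mph × 0.44704 = 9.3878 m/s.
Leader travels v²/(2a_L) = 88.131 / 5.600 = 15.738 m before stopping.
Follower covers v·t_r = 9.3878 × 1 = 9.388 m while reacting, then v²/(2a_F) = 88.131 / 5.600 = 15.738 m while braking, for a total of 9.388 + 15.738 = 25.126 m.
Since a_F ≤ a_L and the follower starts braking later, the follower is never slower than the leader, so the closest approach is when both have stopped.
Minimum gap = 25.126 − 15.738 = 9.388 m.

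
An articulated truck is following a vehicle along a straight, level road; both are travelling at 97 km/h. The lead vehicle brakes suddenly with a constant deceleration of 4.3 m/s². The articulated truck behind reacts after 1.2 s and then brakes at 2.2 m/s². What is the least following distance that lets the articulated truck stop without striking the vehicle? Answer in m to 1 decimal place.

97 km/h ÷ 3.6 = 26.9444 m/s.
Leader travels v²/(2a_L) = 726.001 / 8.600 = 84.419 m before stopping.
Follower covers v·t_r = 26.9444 × 1.2 = 32.333 m while reacting, then v²/(2a_F) = 726.001 / 4.400 = 165.000 m while braking, for a total of 32.333 + 165.000 = 197.333 m.
Since a_F ≤ a_L and the follower starts braking later, the follower is never slower than the leader, so the closest approach is when both have stopped.
Minimum gap = 197.333 − 84.419 = 112.914 m.

Minimum gap ≈ 112.9 m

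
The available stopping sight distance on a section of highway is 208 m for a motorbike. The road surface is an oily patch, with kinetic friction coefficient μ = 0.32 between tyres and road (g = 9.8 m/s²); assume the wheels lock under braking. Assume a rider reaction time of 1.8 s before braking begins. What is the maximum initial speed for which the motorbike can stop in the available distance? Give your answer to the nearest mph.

a = μg = 0.32 × 9.8 = 3.136 m/s².
Stopping distance: v·t_r + v²/(2a) = 208 with t_r = 1.8 s and a = 3.136 m/s².
So v² + 11.290 v − 1304.58 = 0.
Positive root: v = −a·t_r + √((a·t_r)² + 2a·d) = −5.645 + √(31.866 + 1304.58) = 30.9124 m/s.
30.9124 m/s ÷ 0.44704 = 69.149 mph.

Maximum speed ≈ 69 mph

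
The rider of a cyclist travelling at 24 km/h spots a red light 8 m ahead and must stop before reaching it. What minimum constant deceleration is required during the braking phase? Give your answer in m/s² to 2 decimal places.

Required deceleration ≈ 2.78 m/s²

24 km/h ÷ 3.6 = 6.6667 m/s.
v² = 2a·d ⇒ a = v²/(2d) = 6.6667² / (2 × 8.000) = 44.445 / 16.000 = 2.7778 m/s².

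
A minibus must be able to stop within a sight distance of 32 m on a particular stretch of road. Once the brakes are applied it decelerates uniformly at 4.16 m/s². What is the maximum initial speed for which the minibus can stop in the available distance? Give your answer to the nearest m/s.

v²/(2a) = d ⇒ v = √(2 × 4.160 × 32) = √266.24 = 16.3169 m/s.

Maximum speed ≈ 16 m/s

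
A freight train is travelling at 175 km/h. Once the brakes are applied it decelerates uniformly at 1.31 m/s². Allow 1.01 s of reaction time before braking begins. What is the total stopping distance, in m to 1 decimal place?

Total stopping distance ≈ 951.0 m

175 km/h ÷ 3.6 = 48.6111 m/s.
Reaction distance = v·t_r = 48.6111 × 1.01 = 49.097 m.
Braking distance = v²/(2a) = 48.6111² / (2 × 1.310) = 2363.039 / 2.620 = 901.923 m.
Total = 49.097 + 901.923 = 951.020 m.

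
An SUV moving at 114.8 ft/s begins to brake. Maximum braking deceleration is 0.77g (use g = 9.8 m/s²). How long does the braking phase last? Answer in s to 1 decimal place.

114.8 ft/s × 0.3048 = 34.9910 m/s.
a = 0.77 × 9.8 = 7.546 m/s².
Braking time = v/a = 34.9910 / 7.546 = 4.637 s.

Braking time ≈ 4.6 s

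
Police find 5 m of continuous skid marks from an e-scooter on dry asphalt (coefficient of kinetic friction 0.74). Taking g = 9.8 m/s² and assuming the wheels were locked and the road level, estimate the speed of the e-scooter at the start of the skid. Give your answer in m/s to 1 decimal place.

Initial speed ≈ 8.5 m/s

Deceleration a = μg = 0.74 × 9.8 = 7.252 m/s².
v = √(2a·d) = √(2 × 7.252 × 5) = √72.520 = 8.5159 m/s.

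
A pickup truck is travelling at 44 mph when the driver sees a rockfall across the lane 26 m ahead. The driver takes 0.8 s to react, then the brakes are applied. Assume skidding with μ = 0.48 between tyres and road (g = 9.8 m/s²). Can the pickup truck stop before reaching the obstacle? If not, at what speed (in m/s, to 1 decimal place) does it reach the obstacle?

No — it strikes the obstacle at 17.0 m/s

44 mph × 0.44704 = 19.6698 m/s.
a = μg = 0.48 × 9.8 = 4.704 m/s².
Reaction distance = 19.6698 × 0.8 = 15.736 m.
Braking distance needed to stop: v²/(2a) = 386.901 / 9.408 = 41.125 m, so total needed = 15.736 + 41.125 = 56.861 m > 26 m — it cannot stop.
Distance remaining when braking begins: 26 − 15.736 = 10.264 m.
v² = v₀² − 2a·d = 386.901 − 2 × 4.704 × 10.264 = 290.337 m²/s².
v = √290.337 = 17.039 m/s.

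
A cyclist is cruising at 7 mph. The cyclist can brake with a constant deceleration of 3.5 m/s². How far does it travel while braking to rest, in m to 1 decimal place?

Braking distance ≈ 1.4 m

7 mph × 0.44704 = 3.1293 m/s.
Braking distance = v²/(2a) = 3.1293² / (2 × 3.500) = 9.793 / 7.000 = 1.399 m.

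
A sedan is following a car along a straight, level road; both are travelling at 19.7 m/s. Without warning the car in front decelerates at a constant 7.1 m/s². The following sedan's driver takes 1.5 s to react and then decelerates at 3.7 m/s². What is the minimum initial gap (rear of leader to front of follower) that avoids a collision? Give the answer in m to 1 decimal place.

Minimum gap ≈ 54.7 m

Leader travels v²/(2a_L) = 388.090 / 14.200 = 27.330 m before stopping.
Follower covers v·t_r = 19.7000 × 1.5 = 29.550 m while reacting, then v²/(2a_F) = 388.090 / 7.400 = 52.445 m while braking, for a total of 29.550 + 52.445 = 81.995 m.
Since a_F ≤ a_L and the follower starts braking later, the follower is never slower than the leader, so the closest approach is when both have stopped.
Minimum gap = 81.995 − 27.330 = 54.665 m.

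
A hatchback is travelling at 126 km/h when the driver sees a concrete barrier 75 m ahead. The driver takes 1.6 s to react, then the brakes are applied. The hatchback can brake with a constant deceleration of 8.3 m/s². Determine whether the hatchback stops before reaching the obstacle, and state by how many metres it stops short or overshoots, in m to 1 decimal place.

No — it overshoots by 54.8 m

126 km/h ÷ 3.6 = 35.0000 m/s.
Reaction distance = 35.0000 × 1.6 = 56.000 m.
Braking distance = v²/(2a) = 1225.000 / 16.600 = 73.795 m.
Total stopping distance = 56.000 + 73.795 = 129.795 m, vs 75 m available — it cannot stop in time and overshoots by 129.795 − 75 = 54.795 m.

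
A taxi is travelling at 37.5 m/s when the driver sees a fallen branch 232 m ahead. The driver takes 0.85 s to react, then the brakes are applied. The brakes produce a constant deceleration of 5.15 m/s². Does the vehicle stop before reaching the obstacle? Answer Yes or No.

Reaction distance = 37.5000 × 0.85 = 31.875 m.
Braking distance = v²/(2a) = 1406.250 / 10.300 = 136.529 m.
Total stopping distance = 31.875 + 136.529 = 168.404 m, vs 232 m available — it stops with 232 − 168.404 = 63.596 m to spare.

Yes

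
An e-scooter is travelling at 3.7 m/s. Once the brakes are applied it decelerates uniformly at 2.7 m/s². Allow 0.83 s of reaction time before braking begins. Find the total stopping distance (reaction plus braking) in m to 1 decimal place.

Reaction distance = v·t_r = 3.7000 × 0.83 = 3.071 m.
Braking distance = v²/(2a) = 3.7000² / (2 × 2.700) = 13.690 / 5.400 = 2.535 m.
Total = 3.071 + 2.535 = 5.606 m.

Total stopping distance ≈ 5.6 m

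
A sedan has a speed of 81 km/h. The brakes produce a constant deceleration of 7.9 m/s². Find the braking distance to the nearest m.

Braking distance ≈ 32 m

81 km/h ÷ 3.6 = 22.5000 m/s.
Braking distance = v²/(2a) = 22.5000² / (2 × 7.900) = 506.250 / 15.800 = 32.041 m.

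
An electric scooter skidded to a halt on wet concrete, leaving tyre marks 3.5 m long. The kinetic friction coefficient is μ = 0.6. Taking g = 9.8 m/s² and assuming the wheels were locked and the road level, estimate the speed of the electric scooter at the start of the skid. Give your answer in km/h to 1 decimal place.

Deceleration a = μg = 0.6 × 9.8 = 5.880 m/s².
v = √(2a·d) = √(2 × 5.880 × 3.5) = √41.160 = 6.4156 m/s.
= 6.4156 × 3.6 = 23.096 km/h.

Initial speed ≈ 23.1 km/h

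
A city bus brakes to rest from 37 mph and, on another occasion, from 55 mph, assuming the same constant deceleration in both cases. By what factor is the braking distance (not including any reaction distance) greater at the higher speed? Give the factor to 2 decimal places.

Factor ≈ 2.21

Braking distance d = v²/(2a), so with a fixed, d ∝ v².
Factor = (55/37)² = 1.4865² = 2.2097.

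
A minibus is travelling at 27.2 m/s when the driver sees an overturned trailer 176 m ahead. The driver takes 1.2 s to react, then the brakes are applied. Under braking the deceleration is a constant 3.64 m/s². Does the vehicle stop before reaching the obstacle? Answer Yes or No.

Yes

Reaction distance = 27.2000 × 1.2 = 32.640 m.
Braking distance = v²/(2a) = 739.840 / 7.280 = 101.626 m.
Total stopping distance = 32.640 + 101.626 = 134.266 m, vs 176 m available — it stops with 176 − 134.266 = 41.734 m to spare.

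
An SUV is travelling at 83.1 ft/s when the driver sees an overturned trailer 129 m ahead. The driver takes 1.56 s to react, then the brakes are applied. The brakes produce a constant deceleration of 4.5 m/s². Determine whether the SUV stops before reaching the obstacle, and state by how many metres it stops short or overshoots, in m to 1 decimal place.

83.1 ft/s × 0.3048 = 25.3289 m/s.
Reaction distance = 25.3289 × 1.56 = 39.513 m.
Braking distance = v²/(2a) = 641.553 / 9.000 = 71.284 m.
Total stopping distance = 39.513 + 71.284 = 110.797 m, vs 129 m available — it stops with 129 − 110.797 = 18.203 m to spare.

Yes — it stops 18.2 m short of the obstacle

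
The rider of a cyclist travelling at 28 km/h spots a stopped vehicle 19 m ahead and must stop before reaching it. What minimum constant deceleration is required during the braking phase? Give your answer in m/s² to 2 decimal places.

28 km/h ÷ 3.6 = 7.7778 m/s.
v² = 2a·d ⇒ a = v²/(2d) = 7.7778² / (2 × 19.000) = 60.494 / 38.000 = 1.5919 m/s².

Required deceleration ≈ 1.59 m/s²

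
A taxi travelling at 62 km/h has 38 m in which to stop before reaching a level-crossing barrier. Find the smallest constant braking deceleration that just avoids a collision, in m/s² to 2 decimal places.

62 km/h ÷ 3.6 = 17.2222 m/s.
v² = 2a·d ⇒ a = v²/(2d) = 17.2222² / (2 × 38.000) = 296.604 / 76.000 = 3.9027 m/s².

Required deceleration ≈ 3.90 m/s²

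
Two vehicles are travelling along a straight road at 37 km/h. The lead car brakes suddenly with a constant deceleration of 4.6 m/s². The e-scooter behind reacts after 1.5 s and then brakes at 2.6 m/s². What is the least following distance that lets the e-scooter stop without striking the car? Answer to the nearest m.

37 km/h ÷ 3.6 = 10.2778 m/s.
Leader travels v²/(2a_L) = 105.633 / 9.200 = 11.482 m before stopping.
Follower covers v·t_r = 10.2778 × 1.5 = 15.417 m while reacting, then v²/(2a_F) = 105.633 / 5.200 = 20.314 m while braking, for a total of 15.417 + 20.314 = 35.731 m.
Since a_F ≤ a_L and the follower starts braking later, the follower is never slower than the leader, so the closest approach is when both have stopped.
Minimum gap = 35.731 − 11.482 = 24.249 m.

Minimum gap ≈ 24 m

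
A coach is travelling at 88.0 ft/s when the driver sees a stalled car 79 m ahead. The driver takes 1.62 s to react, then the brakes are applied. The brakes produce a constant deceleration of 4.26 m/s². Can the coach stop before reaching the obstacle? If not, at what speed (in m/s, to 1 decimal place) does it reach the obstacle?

88 ft/s × 0.3048 = 26.8224 m/s.
Reaction distance = 26.8224 × 1.62 = 43.452 m.
Braking distance needed to stop: v²/(2a) = 719.441 / 8.520 = 84.441 m, so total needed = 43.452 + 84.441 = 127.893 m > 79 m — it cannot stop.
Distance remaining when braking begins: 79 − 43.452 = 35.548 m.
v² = v₀² − 2a·d = 719.441 − 2 × 4.260 × 35.548 = 416.572 m²/s².
v = √416.572 = 20.410 m/s.

No — it strikes the obstacle at 20.4 m/s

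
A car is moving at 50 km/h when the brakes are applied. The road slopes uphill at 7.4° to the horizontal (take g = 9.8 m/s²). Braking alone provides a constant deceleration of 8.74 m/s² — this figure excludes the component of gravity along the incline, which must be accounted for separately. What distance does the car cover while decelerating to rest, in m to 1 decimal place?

Braking distance ≈ 9.6 m

50 km/h ÷ 3.6 = 13.8889 m/s.
Gravity along the uphill slope adds to the braking deceleration: a_eff = 8.740 + 9.8·sin 7.4° = 8.740 + 1.262 = 10.002 m/s².
Braking distance = v²/(2a) = 13.8889² / (2 × 10.002) = 192.902 / 20.004 = 9.643 m.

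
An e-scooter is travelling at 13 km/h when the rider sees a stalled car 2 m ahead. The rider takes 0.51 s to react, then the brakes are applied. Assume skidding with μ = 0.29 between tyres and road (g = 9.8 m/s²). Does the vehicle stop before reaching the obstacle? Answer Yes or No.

13 km/h ÷ 3.6 = 3.6111 m/s.
a = μg = 0.29 × 9.8 = 2.842 m/s².
Reaction distance = 3.6111 × 0.51 = 1.842 m.
Braking distance = v²/(2a) = 13.040 / 5.684 = 2.294 m.
Total stopping distance = 1.842 + 2.294 = 4.136 m, vs 2 m available — it cannot stop in time and overshoots by 4.136 − 2 = 2.136 m.

No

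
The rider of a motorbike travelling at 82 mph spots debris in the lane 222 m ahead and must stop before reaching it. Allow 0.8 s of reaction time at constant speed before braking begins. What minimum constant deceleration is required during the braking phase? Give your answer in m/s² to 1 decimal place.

82 mph × 0.44704 = 36.6573 m/s.
Distance covered during reaction = 36.6573 × 0.8 = 29.326 m.
Distance available for braking: 222 − 29.326 = 192.674 m.
v² = 2a·d ⇒ a = v²/(2d) = 36.6573² / (2 × 192.674) = 1343.758 / 385.348 = 3.4871 m/s².

Required deceleration ≈ 3.5 m/s²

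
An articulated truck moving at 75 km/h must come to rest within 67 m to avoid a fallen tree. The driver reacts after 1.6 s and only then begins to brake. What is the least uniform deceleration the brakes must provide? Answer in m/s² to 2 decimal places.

Required deceleration ≈ 6.45 m/s²

75 km/h ÷ 3.6 = 20.8333 m/s.
Distance covered during reaction = 20.8333 × 1.6 = 33.333 m.
Distance available for braking: 67 − 33.333 = 33.667 m.
v² = 2a·d ⇒ a = v²/(2d) = 20.8333² / (2 × 33.667) = 434.026 / 67.334 = 6.4459 m/s².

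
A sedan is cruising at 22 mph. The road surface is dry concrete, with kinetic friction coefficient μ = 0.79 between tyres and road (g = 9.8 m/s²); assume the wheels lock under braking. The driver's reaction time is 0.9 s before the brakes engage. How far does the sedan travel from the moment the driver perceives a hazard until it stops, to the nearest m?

22 mph × 0.44704 = 9.8349 m/s.
a = μg = 0.79 × 9.8 = 7.742 m/s².
Reaction distance = v·t_r = 9.8349 × 0.9 = 8.851 m.
Braking distance = v²/(2a) = 9.8349² / (2 × 7.742) = 96.725 / 15.484 = 6.247 m.
Total = 8.851 + 6.247 = 15.098 m.

Total stopping distance ≈ 15 m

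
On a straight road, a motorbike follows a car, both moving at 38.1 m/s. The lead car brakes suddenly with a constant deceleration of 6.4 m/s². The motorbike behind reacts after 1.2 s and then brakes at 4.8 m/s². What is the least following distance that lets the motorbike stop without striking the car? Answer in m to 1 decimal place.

Leader travels v²/(2a_L) = 1451.610 / 12.800 = 113.407 m before stopping.
Follower covers v·t_r = 38.1000 × 1.2 = 45.720 m while reacting, then v²/(2a_F) = 1451.610 / 9.600 = 151.209 m while braking, for a total of 45.720 + 151.209 = 196.929 m.
Since a_F ≤ a_L and the follower starts braking later, the follower is never slower than the leader, so the closest approach is when both have stopped.
Minimum gap = 196.929 − 113.407 = 83.522 m.

Minimum gap ≈ 83.5 m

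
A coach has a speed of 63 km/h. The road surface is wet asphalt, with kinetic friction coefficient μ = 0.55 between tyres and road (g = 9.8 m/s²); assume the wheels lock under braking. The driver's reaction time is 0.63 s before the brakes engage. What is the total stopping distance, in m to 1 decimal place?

Total stopping distance ≈ 39.4 m

63 km/h ÷ 3.6 = 17.5000 m/s.
a = μg = 0.55 × 9.8 = 5.390 m/s².
Reaction distance = v·t_r = 17.5000 × 0.63 = 11.025 m.
Braking distance = v²/(2a) = 17.5000² / (2 × 5.390) = 306.250 / 10.780 = 28.409 m.
Total = 11.025 + 28.409 = 39.434 m.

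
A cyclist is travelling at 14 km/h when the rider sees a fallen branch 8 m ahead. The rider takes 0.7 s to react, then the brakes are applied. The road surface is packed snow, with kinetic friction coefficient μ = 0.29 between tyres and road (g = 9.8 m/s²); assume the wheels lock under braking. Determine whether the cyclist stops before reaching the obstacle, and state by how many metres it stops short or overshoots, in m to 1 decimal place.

Yes — it stops 2.6 m short of the obstacle

14 km/h ÷ 3.6 = 3.8889 m/s.
a = μg = 0.29 × 9.8 = 2.842 m/s².
Reaction distance = 3.8889 × 0.7 = 2.722 m.
Braking distance = v²/(2a) = 15.124 / 5.684 = 2.661 m.
Total stopping distance = 2.722 + 2.661 = 5.383 m, vs 8 m available — it stops with 8 − 5.383 = 2.617 m to spare.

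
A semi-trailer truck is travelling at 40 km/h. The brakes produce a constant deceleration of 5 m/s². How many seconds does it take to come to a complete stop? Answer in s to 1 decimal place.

40 km/h ÷ 3.6 = 11.1111 m/s.
Braking time = v/a = 11.1111 / 5.000 = 2.222 s.

Braking time ≈ 2.2 s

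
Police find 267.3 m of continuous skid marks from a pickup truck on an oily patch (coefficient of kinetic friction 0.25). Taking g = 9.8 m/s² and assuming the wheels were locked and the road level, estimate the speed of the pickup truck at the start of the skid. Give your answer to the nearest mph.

Initial speed ≈ 81 mph

Deceleration a = μg = 0.25 × 9.8 = 2.450 m/s².
v = √(2a·d) = √(2 × 2.450 × 267.3) = √1309.770 = 36.1907 m/s.
= 36.1907 ÷ 0.44704 = 80.956 mph.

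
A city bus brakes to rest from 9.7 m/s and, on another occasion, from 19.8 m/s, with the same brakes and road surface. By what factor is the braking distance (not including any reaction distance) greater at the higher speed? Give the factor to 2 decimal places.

Factor ≈ 4.17

Braking distance d = v²/(2a), so with a fixed, d ∝ v².
Factor = (19.8/9.7)² = 2.0412² = 4.1665.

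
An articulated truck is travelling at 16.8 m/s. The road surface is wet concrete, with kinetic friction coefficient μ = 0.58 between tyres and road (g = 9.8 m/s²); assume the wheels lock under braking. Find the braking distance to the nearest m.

a = μg = 0.58 × 9.8 = 5.684 m/s².
Braking distance = v²/(2a) = 16.8000² / (2 × 5.684) = 282.240 / 11.368 = 24.828 m.

Braking distance ≈ 25 m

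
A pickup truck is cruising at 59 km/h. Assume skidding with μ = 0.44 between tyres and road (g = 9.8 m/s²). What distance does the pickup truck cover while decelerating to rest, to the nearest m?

Braking distance ≈ 31 m

59 km/h ÷ 3.6 = 16.3889 m/s.
a = μg = 0.44 × 9.8 = 4.312 m/s².
Braking distance = v²/(2a) = 16.3889² / (2 × 4.312) = 268.596 / 8.624 = 31.145 m.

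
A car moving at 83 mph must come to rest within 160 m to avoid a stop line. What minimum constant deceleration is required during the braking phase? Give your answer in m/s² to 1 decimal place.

83 mph × 0.44704 = 37.1043 m/s.
v² = 2a·d ⇒ a = v²/(2d) = 37.1043² / (2 × 160.000) = 1376.729 / 320.000 = 4.3023 m/s².

Required deceleration ≈ 4.3 m/s²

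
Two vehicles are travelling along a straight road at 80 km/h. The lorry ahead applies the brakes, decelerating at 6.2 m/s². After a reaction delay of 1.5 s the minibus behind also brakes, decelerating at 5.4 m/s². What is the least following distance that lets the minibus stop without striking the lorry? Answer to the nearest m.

Minimum gap ≈ 39 m

80 km/h ÷ 3.6 = 22.2222 m/s.
Leader travels v²/(2a_L) = 493.826 / 12.400 = 39.825 m before stopping.
Follower covers v·t_r = 22.2222 × 1.5 = 33.333 m while reacting, then v²/(2a_F) = 493.826 / 10.800 = 45.725 m while braking, for a total of 33.333 + 45.725 = 79.058 m.
Since a_F ≤ a_L and the follower starts braking later, the follower is never slower than the leader, so the closest approach is when both have stopped.
Minimum gap = 79.058 − 39.825 = 39.233 m.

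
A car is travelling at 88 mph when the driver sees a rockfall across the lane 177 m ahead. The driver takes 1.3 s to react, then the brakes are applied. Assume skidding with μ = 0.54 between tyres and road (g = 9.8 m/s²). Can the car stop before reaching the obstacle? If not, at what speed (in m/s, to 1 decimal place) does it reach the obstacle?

88 mph × 0.44704 = 39.3395 m/s.
a = μg = 0.54 × 9.8 = 5.292 m/s².
Reaction distance = 39.3395 × 1.3 = 51.141 m.
Braking distance needed to stop: v²/(2a) = 1547.596 / 10.584 = 146.220 m, so total needed = 51.141 + 146.220 = 197.361 m > 177 m — it cannot stop.
Distance remaining when braking begins: 177 − 51.141 = 125.859 m.
v² = v₀² − 2a·d = 1547.596 − 2 × 5.292 × 125.859 = 215.504 m²/s².
v = √215.504 = 14.680 m/s.

No — it strikes the obstacle at 14.7 m/s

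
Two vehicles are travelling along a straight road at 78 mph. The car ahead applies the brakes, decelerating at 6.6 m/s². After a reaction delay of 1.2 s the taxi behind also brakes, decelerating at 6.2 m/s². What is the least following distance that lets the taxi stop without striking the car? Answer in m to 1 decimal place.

78 mph × 0.44704 = 34.8691 m/s.
Leader travels v²/(2a_L) = 1215.854 / 13.200 = 92.110 m before stopping.
Follower covers v·t_r = 34.8691 × 1.2 = 41.843 m while reacting, then v²/(2a_F) = 1215.854 / 12.400 = 98.053 m while braking, for a total of 41.843 + 98.053 = 139.896 m.
Since a_F ≤ a_L and the follower starts braking later, the follower is never slower than the leader, so the closest approach is when both have stopped.
Minimum gap = 139.896 − 92.110 = 47.786 m.

Minimum gap ≈ 47.8 m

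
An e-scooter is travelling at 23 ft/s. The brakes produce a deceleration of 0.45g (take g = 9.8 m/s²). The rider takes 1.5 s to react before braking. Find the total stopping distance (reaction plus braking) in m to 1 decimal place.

Total stopping distance ≈ 16.1 m

23 ft/s × 0.3048 = 7.0104 m/s.
a = 0.45 × 9.8 = 4.410 m/s².
Reaction distance = v·t_r = 7.0104 × 1.5 = 10.516 m.
Braking distance = v²/(2a) = 7.0104² / (2 × 4.410) = 49.146 / 8.820 = 5.572 m.
Total = 10.516 + 5.572 = 16.088 m.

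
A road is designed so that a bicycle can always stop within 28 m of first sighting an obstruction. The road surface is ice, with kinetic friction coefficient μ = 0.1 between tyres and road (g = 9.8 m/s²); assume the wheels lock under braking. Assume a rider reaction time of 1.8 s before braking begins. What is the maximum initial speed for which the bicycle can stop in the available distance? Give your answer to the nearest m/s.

Maximum speed ≈ 6 m/s

a = μg = 0.1 × 9.8 = 0.980 m/s².
Stopping distance: v·t_r + v²/(2a) = 28 with t_r = 1.8 s and a = 0.980 m/s².
So v² + 3.528 v − 54.88 = 0.
Positive root: v = −a·t_r + √((a·t_r)² + 2a·d) = −1.764 + √(3.112 + 54.88) = 5.8512 m/s.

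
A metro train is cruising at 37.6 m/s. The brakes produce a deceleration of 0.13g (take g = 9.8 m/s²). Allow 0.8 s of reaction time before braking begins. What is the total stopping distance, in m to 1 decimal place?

Total stopping distance ≈ 584.9 m

a = 0.13 × 9.8 = 1.274 m/s².
Reaction distance = v·t_r = 37.6000 × 0.8 = 30.080 m.
Braking distance = v²/(2a) = 37.6000² / (2 × 1.274) = 1413.760 / 2.548 = 554.851 m.
Total = 30.080 + 554.851 = 584.931 m.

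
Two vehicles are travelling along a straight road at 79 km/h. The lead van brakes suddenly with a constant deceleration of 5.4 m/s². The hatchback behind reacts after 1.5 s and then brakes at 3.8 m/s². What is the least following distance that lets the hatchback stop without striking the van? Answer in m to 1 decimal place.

Minimum gap ≈ 51.7 m

79 km/h ÷ 3.6 = 21.9444 m/s.
Leader travels v²/(2a_L) = 481.557 / 10.800 = 44.589 m before stopping.
Follower covers v·t_r = 21.9444 × 1.5 = 32.917 m while reacting, then v²/(2a_F) = 481.557 / 7.600 = 63.363 m while braking, for a total of 32.917 + 63.363 = 96.280 m.
Since a_F ≤ a_L and the follower starts braking later, the follower is never slower than the leader, so the closest approach is when both have stopped.
Minimum gap = 96.280 − 44.589 = 51.691 m.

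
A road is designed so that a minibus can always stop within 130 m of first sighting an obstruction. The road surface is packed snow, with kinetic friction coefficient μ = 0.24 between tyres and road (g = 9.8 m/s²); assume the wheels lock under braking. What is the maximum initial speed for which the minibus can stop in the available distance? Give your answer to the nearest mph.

a = μg = 0.24 × 9.8 = 2.352 m/s².
v²/(2a) = d ⇒ v = √(2 × 2.352 × 130) = √611.52 = 24.7289 m/s.
24.7289 m/s ÷ 0.44704 = 55.317 mph.

Maximum speed ≈ 55 mph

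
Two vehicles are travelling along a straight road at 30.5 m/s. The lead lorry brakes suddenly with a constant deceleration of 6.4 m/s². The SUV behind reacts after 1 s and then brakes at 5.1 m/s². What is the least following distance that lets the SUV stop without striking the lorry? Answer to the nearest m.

Minimum gap ≈ 49 m

Leader travels v²/(2a_L) = 930.250 / 12.800 = 72.676 m before stopping.
Follower covers v·t_r = 30.5000 × 1 = 30.500 m while reacting, then v²/(2a_F) = 930.250 / 10.200 = 91.201 m while braking, for a total of 30.500 + 91.201 = 121.701 m.
Since a_F ≤ a_L and the follower starts braking later, the follower is never slower than the leader, so the closest approach is when both have stopped.
Minimum gap = 121.701 − 72.676 = 49.025 m.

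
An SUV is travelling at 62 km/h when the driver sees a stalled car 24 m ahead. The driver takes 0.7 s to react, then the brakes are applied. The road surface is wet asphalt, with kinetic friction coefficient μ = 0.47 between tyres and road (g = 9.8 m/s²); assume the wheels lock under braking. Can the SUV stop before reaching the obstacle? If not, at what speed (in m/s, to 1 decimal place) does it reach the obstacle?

62 km/h ÷ 3.6 = 17.2222 m/s.
a = μg = 0.47 × 9.8 = 4.606 m/s².
Reaction distance = 17.2222 × 0.7 = 12.056 m.
Braking distance needed to stop: v²/(2a) = 296.604 / 9.212 = 32.198 m, so total needed = 12.056 + 32.198 = 44.254 m > 24 m — it cannot stop.
Distance remaining when braking begins: 24 − 12.056 = 11.944 m.
v² = v₀² − 2a·d = 296.604 − 2 × 4.606 × 11.944 = 186.576 m²/s².
v = √186.576 = 13.659 m/s.

No — it strikes the obstacle at 13.7 m/s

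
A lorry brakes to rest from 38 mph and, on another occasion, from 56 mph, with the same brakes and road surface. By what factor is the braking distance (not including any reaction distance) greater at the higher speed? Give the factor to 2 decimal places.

Braking distance d = v²/(2a), so with a fixed, d ∝ v².
Factor = (56/38)² = 1.4737² = 2.1718.

Factor ≈ 2.17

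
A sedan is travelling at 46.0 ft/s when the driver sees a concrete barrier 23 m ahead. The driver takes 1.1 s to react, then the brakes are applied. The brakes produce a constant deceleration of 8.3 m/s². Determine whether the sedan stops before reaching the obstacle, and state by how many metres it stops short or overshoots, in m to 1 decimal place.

46 ft/s × 0.3048 = 14.0208 m/s.
Reaction distance = 14.0208 × 1.1 = 15.423 m.
Braking distance = v²/(2a) = 196.583 / 16.600 = 11.842 m.
Total stopping distance = 15.423 + 11.842 = 27.265 m, vs 23 m available — it cannot stop in time and overshoots by 27.265 − 23 = 4.265 m.

No — it overshoots by 4.3 m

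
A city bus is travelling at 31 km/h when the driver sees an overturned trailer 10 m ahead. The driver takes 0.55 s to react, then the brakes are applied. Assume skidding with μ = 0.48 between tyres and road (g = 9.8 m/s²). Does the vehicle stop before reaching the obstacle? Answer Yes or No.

31 km/h ÷ 3.6 = 8.6111 m/s.
a = μg = 0.48 × 9.8 = 4.704 m/s².
Reaction distance = 8.6111 × 0.55 = 4.736 m.
Braking distance = v²/(2a) = 74.151 / 9.408 = 7.882 m.
Total stopping distance = 4.736 + 7.882 = 12.618 m, vs 10 m available — it cannot stop in time and overshoots by 12.618 − 10 = 2.618 m.

No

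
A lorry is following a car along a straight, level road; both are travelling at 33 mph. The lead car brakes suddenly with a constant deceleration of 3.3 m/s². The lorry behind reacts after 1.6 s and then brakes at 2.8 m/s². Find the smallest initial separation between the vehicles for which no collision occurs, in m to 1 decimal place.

Minimum gap ≈ 29.5 m

33 mph × 0.44704 = 14.7523 m/s.
Leader travels v²/(2a_L) = 217.630 / 6.600 = 32.974 m before stopping.
Follower covers v·t_r = 14.7523 × 1.6 = 23.604 m while reacting, then v²/(2a_F) = 217.630 / 5.600 = 38.863 m while braking, for a total of 23.604 + 38.863 = 62.467 m.
Since a_F ≤ a_L and the follower starts braking later, the follower is never slower than the leader, so the closest approach is when both have stopped.
Minimum gap = 62.467 − 32.974 = 29.493 m.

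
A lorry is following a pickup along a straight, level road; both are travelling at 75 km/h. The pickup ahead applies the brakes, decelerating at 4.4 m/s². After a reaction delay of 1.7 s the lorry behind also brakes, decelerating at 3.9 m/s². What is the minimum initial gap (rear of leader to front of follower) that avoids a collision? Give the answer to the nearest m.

75 km/h ÷ 3.6 = 20.8333 m/s.
Leader travels v²/(2a_L) = 434.026 / 8.800 = 49.321 m before stopping.
Follower covers v·t_r = 20.8333 × 1.7 = 35.417 m while reacting, then v²/(2a_F) = 434.026 / 7.800 = 55.644 m while braking, for a total of 35.417 + 55.644 = 91.061 m.
Since a_F ≤ a_L and the follower starts braking later, the follower is never slower than the leader, so the closest approach is when both have stopped.
Minimum gap = 91.061 − 49.321 = 41.740 m.

Minimum gap ≈ 42 m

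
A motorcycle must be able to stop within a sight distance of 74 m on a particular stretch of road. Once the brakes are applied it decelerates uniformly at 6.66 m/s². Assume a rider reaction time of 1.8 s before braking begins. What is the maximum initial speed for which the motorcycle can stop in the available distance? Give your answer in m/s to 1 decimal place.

Stopping distance: v·t_r + v²/(2a) = 74 with t_r = 1.8 s and a = 6.660 m/s².
So v² + 23.976 v − 985.68 = 0.
Positive root: v = −a·t_r + √((a·t_r)² + 2a·d) = −11.988 + √(143.712 + 985.68) = 21.6184 m/s.

Maximum speed ≈ 21.6 m/s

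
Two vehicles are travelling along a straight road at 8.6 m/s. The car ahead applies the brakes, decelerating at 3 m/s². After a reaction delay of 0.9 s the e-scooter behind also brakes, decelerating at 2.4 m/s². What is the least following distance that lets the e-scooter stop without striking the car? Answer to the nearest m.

Leader travels v²/(2a_L) = 73.960 / 6.000 = 12.327 m before stopping.
Follower covers v·t_r = 8.6000 × 0.9 = 7.740 m while reacting, then v²/(2a_F) = 73.960 / 4.800 = 15.408 m while braking, for a total of 7.740 + 15.408 = 23.148 m.
Since a_F ≤ a_L and the follower starts braking later, the follower is never slower than the leader, so the closest approach is when both have stopped.
Minimum gap = 23.148 − 12.327 = 10.821 m.

Minimum gap ≈ 11 m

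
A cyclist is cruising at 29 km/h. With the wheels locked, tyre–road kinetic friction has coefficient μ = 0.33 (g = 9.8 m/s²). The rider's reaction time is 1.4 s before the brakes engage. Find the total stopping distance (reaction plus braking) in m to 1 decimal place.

29 km/h ÷ 3.6 = 8.0556 m/s.
a = μg = 0.33 × 9.8 = 3.234 m/s².
Reaction distance = v·t_r = 8.0556 × 1.4 = 11.278 m.
Braking distance = v²/(2a) = 8.0556² / (2 × 3.234) = 64.893 / 6.468 = 10.033 m.
Total = 11.278 + 10.033 = 21.311 m.

Total stopping distance ≈ 21.3 m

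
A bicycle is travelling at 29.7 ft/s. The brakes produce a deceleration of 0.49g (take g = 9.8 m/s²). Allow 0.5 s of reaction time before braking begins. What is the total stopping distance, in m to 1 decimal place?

29.7 ft/s × 0.3048 = 9.0526 m/s.
a = 0.49 × 9.8 = 4.802 m/s².
Reaction distance = v·t_r = 9.0526 × 0.5 = 4.526 m.
Braking distance = v²/(2a) = 9.0526² / (2 × 4.802) = 81.950 / 9.604 = 8.533 m.
Total = 4.526 + 8.533 = 13.059 m.

Total stopping distance ≈ 13.1 m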